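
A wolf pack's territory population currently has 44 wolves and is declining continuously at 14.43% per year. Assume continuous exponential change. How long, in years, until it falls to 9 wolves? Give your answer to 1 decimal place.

t ≈ 11.0 years

9 = 44 · e^(-0.1443·t)
t = ln(9/44) / -0.1443 = ln(0.20455) / -0.1443 = -1.58697 / -0.1443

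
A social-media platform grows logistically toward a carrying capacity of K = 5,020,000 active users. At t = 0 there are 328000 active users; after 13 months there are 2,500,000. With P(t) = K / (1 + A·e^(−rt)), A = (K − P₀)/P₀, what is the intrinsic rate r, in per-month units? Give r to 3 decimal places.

r ≈ 0.204 per month

A = (5020000 − 328000)/328000 = 14.30488
2500000 = 5020000/(1 + 14.30488·e^(−r·13)) → e^(−13r) = (2.008 − 1)/14.30488 = 0.070465
r = −ln(0.070465)/13 = 2.65263/13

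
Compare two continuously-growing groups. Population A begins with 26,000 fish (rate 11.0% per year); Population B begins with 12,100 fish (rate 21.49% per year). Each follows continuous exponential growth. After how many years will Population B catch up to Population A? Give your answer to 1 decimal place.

26000·e^(0.11t) = 12100·e^(0.2149t)
26000/12100 = e^((0.2149 − 0.11)t) → ln(2.14876) = 0.1049·t
t = 0.76489 / 0.1049

t ≈ 7.3 years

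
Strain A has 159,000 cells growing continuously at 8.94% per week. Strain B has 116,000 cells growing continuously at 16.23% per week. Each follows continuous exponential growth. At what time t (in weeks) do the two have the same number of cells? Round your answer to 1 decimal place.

t ≈ 4.3 weeks

159000·e^(0.0894t) = 116000·e^(0.1623t)
159000/116000 = e^((0.1623 − 0.0894)t) → ln(1.37069) = 0.0729·t
t = 0.31531 / 0.0729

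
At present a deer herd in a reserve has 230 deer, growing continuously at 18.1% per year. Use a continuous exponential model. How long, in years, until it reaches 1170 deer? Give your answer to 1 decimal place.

1170 = 230 · e^(0.181·t)
t = ln(1170/230) / 0.181 = ln(5.08696) / 0.181 = 1.62668 / 0.181

t ≈ 9.0 years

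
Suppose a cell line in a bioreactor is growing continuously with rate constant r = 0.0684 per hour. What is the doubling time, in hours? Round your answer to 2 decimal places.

doubling time ≈ 10.13 hours

doubling time = ln(2) / |r| = 0.69315 / 0.0684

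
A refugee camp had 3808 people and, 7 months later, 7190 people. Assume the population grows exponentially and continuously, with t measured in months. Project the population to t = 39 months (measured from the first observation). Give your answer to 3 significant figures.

r = ln(7190/3808) / 7 ≈ 0.090798 per month
P(39) = 3808 · e^(0.090798·39) = 3808 · 34.50582 ≈ 131398.15

≈ 131,000 people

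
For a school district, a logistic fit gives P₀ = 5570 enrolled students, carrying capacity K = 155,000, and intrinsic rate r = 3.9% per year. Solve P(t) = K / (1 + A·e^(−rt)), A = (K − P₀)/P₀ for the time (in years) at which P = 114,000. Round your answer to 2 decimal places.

A = (155000 − 5570)/5570 = 26.82765
114000 = 155000/(1 + 26.82765·e^(−0.039t)) → 1 + 26.82765·e^(−0.039t) = 1.35965
e^(−0.039t) = 0.013406 → t = ln(74.59395)/0.039 = 4.31206/0.039

t ≈ 110.57 years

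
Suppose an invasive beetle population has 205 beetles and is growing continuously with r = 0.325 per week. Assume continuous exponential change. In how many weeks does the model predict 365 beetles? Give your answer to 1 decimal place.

365 = 205 · e^(0.325·t)
t = ln(365/205) / 0.325 = ln(1.78049) / 0.325 = 0.57689 / 0.325

t ≈ 1.8 weeks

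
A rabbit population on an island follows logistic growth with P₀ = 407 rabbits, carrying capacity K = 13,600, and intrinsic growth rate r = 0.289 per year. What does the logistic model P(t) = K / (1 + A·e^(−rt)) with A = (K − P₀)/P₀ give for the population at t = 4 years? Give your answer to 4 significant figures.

A = (13600 − 407)/407 = 32.41523
P(4) = 13600 / (1 + 32.41523·e^(−0.289·4)) = 13600 / (1 + 32.41523·0.314743)
= 13600 / 11.20246 ≈ 1214.02

≈ 1,214 rabbits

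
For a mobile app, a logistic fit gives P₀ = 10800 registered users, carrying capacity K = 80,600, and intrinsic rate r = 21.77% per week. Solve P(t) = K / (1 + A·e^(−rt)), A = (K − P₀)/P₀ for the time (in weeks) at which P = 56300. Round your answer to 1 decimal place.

A = (80600 − 10800)/10800 = 6.46296
56300 = 80600/(1 + 6.46296·e^(−0.2177t)) → 1 + 6.46296·e^(−0.2177t) = 1.43162
e^(−0.2177t) = 0.066783 → t = ln(14.97386)/0.2177 = 2.70631/0.2177

t ≈ 12.4 weeks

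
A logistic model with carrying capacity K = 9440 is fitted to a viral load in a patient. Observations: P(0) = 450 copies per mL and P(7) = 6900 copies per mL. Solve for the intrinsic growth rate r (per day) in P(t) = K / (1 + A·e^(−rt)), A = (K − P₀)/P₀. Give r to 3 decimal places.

r ≈ 0.571 per day

A = (9440 − 450)/450 = 19.97778
6900 = 9440/(1 + 19.97778·e^(−r·7)) → e^(−7r) = (1.36812 − 1)/19.97778 = 0.018426
r = −ln(0.018426)/7 = 3.99398/7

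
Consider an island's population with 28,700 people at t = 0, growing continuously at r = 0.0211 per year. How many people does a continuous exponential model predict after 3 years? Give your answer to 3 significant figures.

P(3) = 28700 · e^(0.0211·3) = 28700 · e^(0.0633)
= 28700 · 1.06535 ≈ 30575.44

≈ 30,600 people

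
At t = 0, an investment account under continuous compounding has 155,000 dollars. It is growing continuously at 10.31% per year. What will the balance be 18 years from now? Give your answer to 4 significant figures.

P(18) = 155000 · e^(0.1031·18) = 155000 · e^(1.8558)
= 155000 · 6.39681 ≈ 991506.12

≈ 991,500 dollars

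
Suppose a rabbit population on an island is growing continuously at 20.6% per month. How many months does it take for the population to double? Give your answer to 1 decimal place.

doubling time ≈ 3.4 months

doubling time = ln(2) / |r| = 0.69315 / 0.206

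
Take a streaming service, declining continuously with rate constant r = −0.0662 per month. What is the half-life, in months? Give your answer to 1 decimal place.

half-life ≈ 10.5 months

half-life = ln(2) / |r| = 0.69315 / 0.0662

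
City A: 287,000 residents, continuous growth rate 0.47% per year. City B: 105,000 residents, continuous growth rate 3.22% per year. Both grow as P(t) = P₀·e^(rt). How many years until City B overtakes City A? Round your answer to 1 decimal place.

287000·e^(0.0047t) = 105000·e^(0.0322t)
287000/105000 = e^((0.0322 − 0.0047)t) → ln(2.73333) = 0.0275·t
t = 1.00552 / 0.0275

t ≈ 36.6 years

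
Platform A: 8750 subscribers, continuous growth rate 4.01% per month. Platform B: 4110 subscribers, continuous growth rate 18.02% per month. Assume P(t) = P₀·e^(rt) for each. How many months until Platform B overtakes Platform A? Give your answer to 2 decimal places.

t ≈ 5.39 months

8750·e^(0.0401t) = 4110·e^(0.1802t)
8750/4110 = e^((0.1802 − 0.0401)t) → ln(2.12895) = 0.1401·t
t = 0.75563 / 0.1401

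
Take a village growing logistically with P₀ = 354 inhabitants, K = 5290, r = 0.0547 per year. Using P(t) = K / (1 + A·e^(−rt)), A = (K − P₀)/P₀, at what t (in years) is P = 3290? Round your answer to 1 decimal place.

t ≈ 57.3 years

A = (5290 − 354)/354 = 13.9435
3290 = 5290/(1 + 13.9435·e^(−0.0547t)) → 1 + 13.9435·e^(−0.0547t) = 1.6079
e^(−0.0547t) = 0.043598 → t = ln(22.93706)/0.0547 = 3.13275/0.0547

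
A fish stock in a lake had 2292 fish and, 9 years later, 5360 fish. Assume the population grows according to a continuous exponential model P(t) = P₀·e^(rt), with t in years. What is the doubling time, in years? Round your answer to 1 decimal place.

r = ln(5360/2292) / 9 = ln(2.33857) / 9 ≈ 0.094393 per year
doubling time = ln 2 / |r| = 0.69315 / 0.094393

doubling time ≈ 7.3 years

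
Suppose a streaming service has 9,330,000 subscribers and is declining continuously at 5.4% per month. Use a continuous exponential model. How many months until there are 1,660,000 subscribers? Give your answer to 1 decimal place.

t ≈ 32.0 months

1660000 = 9330000 · e^(-0.054·t)
t = ln(1660000/9330000) / -0.054 = ln(0.17792) / -0.054 = -1.72642 / -0.054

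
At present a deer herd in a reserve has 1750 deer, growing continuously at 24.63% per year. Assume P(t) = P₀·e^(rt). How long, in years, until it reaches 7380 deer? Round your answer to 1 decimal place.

7380 = 1750 · e^(0.2463·t)
t = ln(7380/1750) / 0.2463 = ln(4.21714) / 0.2463 = 1.43916 / 0.2463

t ≈ 5.8 years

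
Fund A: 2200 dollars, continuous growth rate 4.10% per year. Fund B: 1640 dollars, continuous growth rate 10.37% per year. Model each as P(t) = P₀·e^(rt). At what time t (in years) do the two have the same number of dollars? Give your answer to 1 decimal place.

t ≈ 4.7 years

2200·e^(0.041t) = 1640·e^(0.1037t)
2200/1640 = e^((0.1037 − 0.041)t) → ln(1.34146) = 0.0627·t
t = 0.29376 / 0.0627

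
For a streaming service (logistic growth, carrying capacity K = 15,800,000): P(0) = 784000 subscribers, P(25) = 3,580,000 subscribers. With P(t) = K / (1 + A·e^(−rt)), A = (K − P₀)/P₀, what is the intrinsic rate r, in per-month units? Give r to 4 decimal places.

r ≈ 0.0690 per month

A = (15800000 − 784000)/784000 = 19.15306
3580000 = 15800000/(1 + 19.15306·e^(−r·25)) → e^(−25r) = (4.41341 − 1)/19.15306 = 0.178217
r = −ln(0.178217)/25 = 1.72475/25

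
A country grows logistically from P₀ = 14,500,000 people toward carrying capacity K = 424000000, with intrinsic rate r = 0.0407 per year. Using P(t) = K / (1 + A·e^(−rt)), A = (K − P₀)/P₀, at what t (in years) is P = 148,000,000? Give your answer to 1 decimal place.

t ≈ 66.8 years

A = (424000000 − 14500000)/14500000 = 28.24138
148000000 = 424000000/(1 + 28.24138·e^(−0.0407t)) → 1 + 28.24138·e^(−0.0407t) = 2.86486
e^(−0.0407t) = 0.066033 → t = ln(15.14393)/0.0407 = 2.7176/0.0407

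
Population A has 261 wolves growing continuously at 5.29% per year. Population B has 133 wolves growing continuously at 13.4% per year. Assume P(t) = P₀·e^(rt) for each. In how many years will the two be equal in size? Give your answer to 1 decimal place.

t ≈ 8.3 years

261·e^(0.0529t) = 133·e^(0.134t)
261/133 = e^((0.134 − 0.0529)t) → ln(1.96241) = 0.0811·t
t = 0.67417 / 0.0811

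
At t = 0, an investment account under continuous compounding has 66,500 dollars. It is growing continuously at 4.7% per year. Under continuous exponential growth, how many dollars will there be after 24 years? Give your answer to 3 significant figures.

≈ 205,000 dollars

P(24) = 66500 · e^(0.047·24) = 66500 · e^(1.128)
= 66500 · 3.08947 ≈ 205449.85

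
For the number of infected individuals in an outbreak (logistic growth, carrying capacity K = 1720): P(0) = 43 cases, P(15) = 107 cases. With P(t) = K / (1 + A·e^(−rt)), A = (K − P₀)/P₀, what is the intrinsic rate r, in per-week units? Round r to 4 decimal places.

A = (1720 − 43)/43 = 39
107 = 1720/(1 + 39·e^(−r·15)) → e^(−15r) = (16.07477 − 1)/39 = 0.386532
r = −ln(0.386532)/15 = 0.95054/15

r ≈ 0.0634 per week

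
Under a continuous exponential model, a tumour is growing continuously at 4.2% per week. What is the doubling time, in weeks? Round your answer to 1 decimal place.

doubling time ≈ 16.5 weeks

doubling time = ln(2) / |r| = 0.69315 / 0.042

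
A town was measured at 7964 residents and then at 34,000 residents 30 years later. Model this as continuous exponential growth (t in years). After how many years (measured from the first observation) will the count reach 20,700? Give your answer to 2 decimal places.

r = ln(34000/7964) / 30 ≈ 0.048381 per year
t = ln(20700/7964) / r = 0.9552 / 0.048381 ≈ 19.743

t ≈ 19.74 years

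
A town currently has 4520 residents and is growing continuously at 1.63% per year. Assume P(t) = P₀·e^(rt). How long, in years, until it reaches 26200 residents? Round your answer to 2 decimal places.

t ≈ 107.81 years

26200 = 4520 · e^(0.0163·t)
t = ln(26200/4520) / 0.0163 = ln(5.79646) / 0.0163 = 1.75725 / 0.0163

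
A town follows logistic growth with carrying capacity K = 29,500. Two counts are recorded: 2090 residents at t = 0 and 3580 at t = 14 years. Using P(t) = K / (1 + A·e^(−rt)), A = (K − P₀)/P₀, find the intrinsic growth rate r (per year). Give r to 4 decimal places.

r ≈ 0.0424 per year

A = (29500 − 2090)/2090 = 13.11483
3580 = 29500/(1 + 13.11483·e^(−r·14)) → e^(−14r) = (8.24022 − 1)/13.11483 = 0.552064
r = −ln(0.552064)/14 = 0.59409/14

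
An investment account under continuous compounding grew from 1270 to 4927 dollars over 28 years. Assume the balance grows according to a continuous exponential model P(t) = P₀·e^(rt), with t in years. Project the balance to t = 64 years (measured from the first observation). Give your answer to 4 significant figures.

r = ln(4927/1270) / 28 ≈ 0.048418 per year
P(64) = 1270 · e^(0.048418·64) = 1270 · 22.17074 ≈ 28156.84

≈ 28,160 dollars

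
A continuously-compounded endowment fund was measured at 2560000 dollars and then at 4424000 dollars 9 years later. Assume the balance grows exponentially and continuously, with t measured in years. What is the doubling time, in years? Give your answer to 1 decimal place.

r = ln(4424000/2560000) / 9 = ln(1.72812) / 9 ≈ 0.060782 per year
doubling time = ln 2 / |r| = 0.69315 / 0.060782

doubling time ≈ 11.4 years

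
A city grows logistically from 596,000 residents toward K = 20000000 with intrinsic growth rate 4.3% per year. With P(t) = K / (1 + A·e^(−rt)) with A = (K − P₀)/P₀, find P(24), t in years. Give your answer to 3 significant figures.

A = (20000000 − 596000)/596000 = 32.55705
P(24) = 20000000 / (1 + 32.55705·e^(−0.043·24)) = 20000000 / (1 + 32.55705·0.356294)
= 20000000 / 12.59987 ≈ 1587318.04

≈ 1,590,000 residents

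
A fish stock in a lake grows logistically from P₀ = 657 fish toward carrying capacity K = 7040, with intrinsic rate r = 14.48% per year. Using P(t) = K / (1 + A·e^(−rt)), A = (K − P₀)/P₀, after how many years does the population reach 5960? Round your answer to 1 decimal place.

t ≈ 27.5 years

A = (7040 − 657)/657 = 9.71537
5960 = 7040/(1 + 9.71537·e^(−0.1448t)) → 1 + 9.71537·e^(−0.1448t) = 1.18121
e^(−0.1448t) = 0.018652 → t = ln(53.61447)/0.1448 = 3.98182/0.1448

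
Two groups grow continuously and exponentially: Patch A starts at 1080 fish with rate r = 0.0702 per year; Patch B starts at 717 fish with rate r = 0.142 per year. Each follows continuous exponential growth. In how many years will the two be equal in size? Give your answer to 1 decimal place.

1080·e^(0.0702t) = 717·e^(0.142t)
1080/717 = e^((0.142 − 0.0702)t) → ln(1.50628) = 0.0718·t
t = 0.40964 / 0.0718

t ≈ 5.7 years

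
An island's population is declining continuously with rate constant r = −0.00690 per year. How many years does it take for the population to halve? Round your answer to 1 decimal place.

half-life ≈ 100.5 years

half-life = ln(2) / |r| = 0.69315 / 0.0069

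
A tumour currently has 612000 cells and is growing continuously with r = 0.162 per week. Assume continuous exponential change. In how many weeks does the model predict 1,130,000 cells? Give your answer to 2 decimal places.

1130000 = 612000 · e^(0.162·t)
t = ln(1130000/612000) / 0.162 = ln(1.84641) / 0.162 = 0.61324 / 0.162

t ≈ 3.79 weeks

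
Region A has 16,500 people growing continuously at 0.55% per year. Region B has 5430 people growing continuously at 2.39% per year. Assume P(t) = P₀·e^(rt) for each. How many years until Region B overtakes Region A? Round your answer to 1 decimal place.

16500·e^(0.0055t) = 5430·e^(0.0239t)
16500/5430 = e^((0.0239 − 0.0055)t) → ln(3.03867) = 0.0184·t
t = 1.11142 / 0.0184

t ≈ 60.4 years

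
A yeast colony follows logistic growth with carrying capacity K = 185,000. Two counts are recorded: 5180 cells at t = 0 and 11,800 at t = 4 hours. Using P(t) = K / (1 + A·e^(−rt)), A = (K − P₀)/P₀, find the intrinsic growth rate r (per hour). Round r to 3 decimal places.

r ≈ 0.215 per hour

A = (185000 − 5180)/5180 = 34.71429
11800 = 185000/(1 + 34.71429·e^(−r·4)) → e^(−4r) = (15.67797 − 1)/34.71429 = 0.422822
r = −ln(0.422822)/4 = 0.8608/4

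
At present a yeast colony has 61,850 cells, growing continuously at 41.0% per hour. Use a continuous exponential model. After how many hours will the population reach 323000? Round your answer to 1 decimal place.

t ≈ 4.0 hours

323000 = 61850 · e^(0.41·t)
t = ln(323000/61850) / 0.41 = ln(5.22231) / 0.41 = 1.65294 / 0.41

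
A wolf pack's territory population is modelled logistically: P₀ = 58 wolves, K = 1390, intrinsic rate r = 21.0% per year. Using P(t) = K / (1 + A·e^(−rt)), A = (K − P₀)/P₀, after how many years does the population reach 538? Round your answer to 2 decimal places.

A = (1390 − 58)/58 = 22.96552
538 = 1390/(1 + 22.96552·e^(−0.21t)) → 1 + 22.96552·e^(−0.21t) = 2.58364
e^(−0.21t) = 0.068957 → t = ln(14.5017)/0.21 = 2.67427/0.21

t ≈ 12.73 years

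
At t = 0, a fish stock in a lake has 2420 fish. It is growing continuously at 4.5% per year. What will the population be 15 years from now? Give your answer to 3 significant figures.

P(15) = 2420 · e^(0.045·15) = 2420 · e^(0.675)
= 2420 · 1.96403 ≈ 4752.96

≈ 4,750 fish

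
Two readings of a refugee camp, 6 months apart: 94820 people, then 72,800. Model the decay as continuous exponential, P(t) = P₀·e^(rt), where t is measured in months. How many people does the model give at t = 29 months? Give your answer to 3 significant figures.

≈ 26,400 people

r = ln(72800/94820) / 6 ≈ -0.044044 per month
P(29) = 94820 · e^(-0.044044·29) = 94820 · 0.2788 ≈ 26435.36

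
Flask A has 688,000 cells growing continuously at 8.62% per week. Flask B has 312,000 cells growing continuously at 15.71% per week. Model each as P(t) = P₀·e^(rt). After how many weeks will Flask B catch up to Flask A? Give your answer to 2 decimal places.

688000·e^(0.0862t) = 312000·e^(0.1571t)
688000/312000 = e^((0.1571 − 0.0862)t) → ln(2.20513) = 0.0709·t
t = 0.79079 / 0.0709

t ≈ 11.15 weeks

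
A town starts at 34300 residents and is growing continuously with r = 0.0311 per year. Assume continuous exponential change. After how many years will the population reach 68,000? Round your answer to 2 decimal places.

t ≈ 22.01 years

68000 = 34300 · e^(0.0311·t)
t = ln(68000/34300) / 0.0311 = ln(1.98251) / 0.0311 = 0.68436 / 0.0311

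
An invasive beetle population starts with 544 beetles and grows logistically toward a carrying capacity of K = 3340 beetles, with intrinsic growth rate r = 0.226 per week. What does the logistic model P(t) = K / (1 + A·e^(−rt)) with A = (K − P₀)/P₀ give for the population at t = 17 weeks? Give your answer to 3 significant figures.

A = (3340 − 544)/544 = 5.13971
P(17) = 3340 / (1 + 5.13971·e^(−0.226·17)) = 3340 / (1 + 5.13971·0.021451)
= 3340 / 1.11025 ≈ 3008.33

≈ 3,010 beetles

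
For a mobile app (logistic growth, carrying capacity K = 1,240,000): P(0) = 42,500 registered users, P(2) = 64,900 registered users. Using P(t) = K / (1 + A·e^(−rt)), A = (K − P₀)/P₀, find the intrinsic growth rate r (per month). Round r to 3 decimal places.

A = (1240000 − 42500)/42500 = 28.17647
64900 = 1240000/(1 + 28.17647·e^(−r·2)) → e^(−2r) = (19.10632 − 1)/28.17647 = 0.642604
r = −ln(0.642604)/2 = 0.44223/2

r ≈ 0.221 per month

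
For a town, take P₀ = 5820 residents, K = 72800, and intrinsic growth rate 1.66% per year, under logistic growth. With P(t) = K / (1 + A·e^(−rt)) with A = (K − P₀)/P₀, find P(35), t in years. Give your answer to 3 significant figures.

≈ 9,790 residents

A = (72800 − 5820)/5820 = 11.50859
P(35) = 72800 / (1 + 11.50859·e^(−0.0166·35)) = 72800 / (1 + 11.50859·0.559339)
= 72800 / 7.4372 ≈ 9788.63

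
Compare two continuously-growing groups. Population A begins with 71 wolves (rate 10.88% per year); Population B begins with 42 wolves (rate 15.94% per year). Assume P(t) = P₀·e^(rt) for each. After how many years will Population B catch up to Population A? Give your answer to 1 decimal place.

71·e^(0.1088t) = 42·e^(0.1594t)
71/42 = e^((0.1594 − 0.1088)t) → ln(1.69048) = 0.0506·t
t = 0.52501 / 0.0506

t ≈ 10.4 years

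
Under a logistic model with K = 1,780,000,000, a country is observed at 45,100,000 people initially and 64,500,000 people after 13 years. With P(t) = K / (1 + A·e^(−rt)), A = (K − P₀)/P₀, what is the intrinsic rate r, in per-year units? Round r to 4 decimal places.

A = (1780000000 − 45100000)/45100000 = 38.46785
64500000 = 1780000000/(1 + 38.46785·e^(−r·13)) → e^(−13r) = (27.5969 − 1)/38.46785 = 0.691406
r = −ln(0.691406)/13 = 0.36903/13

r ≈ 0.0284 per year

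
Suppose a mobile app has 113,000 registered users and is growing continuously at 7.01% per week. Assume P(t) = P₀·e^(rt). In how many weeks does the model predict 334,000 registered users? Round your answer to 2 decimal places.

t ≈ 15.46 weeks

334000 = 113000 · e^(0.0701·t)
t = ln(334000/113000) / 0.0701 = ln(2.95575) / 0.0701 = 1.08375 / 0.0701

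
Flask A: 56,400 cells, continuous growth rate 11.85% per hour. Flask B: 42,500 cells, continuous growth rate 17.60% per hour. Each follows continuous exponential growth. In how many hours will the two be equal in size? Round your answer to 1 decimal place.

56400·e^(0.1185t) = 42500·e^(0.176t)
56400/42500 = e^((0.176 − 0.1185)t) → ln(1.32706) = 0.0575·t
t = 0.28297 / 0.0575

t ≈ 4.9 hours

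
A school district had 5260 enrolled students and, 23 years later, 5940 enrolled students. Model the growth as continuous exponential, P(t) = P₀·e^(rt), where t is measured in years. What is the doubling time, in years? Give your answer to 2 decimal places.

doubling time ≈ 131.13 years

r = ln(5940/5260) / 23 = ln(1.12928) / 23 ≈ 0.005286 per year
doubling time = ln 2 / |r| = 0.69315 / 0.005286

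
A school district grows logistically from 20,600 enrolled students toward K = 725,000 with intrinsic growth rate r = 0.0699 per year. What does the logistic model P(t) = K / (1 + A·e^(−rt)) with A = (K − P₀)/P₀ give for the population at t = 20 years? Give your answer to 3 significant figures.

≈ 76,700 enrolled students

A = (725000 − 20600)/20600 = 34.19417
P(20) = 725000 / (1 + 34.19417·e^(−0.0699·20)) = 725000 / (1 + 34.19417·0.247091)
= 725000 / 9.44906 ≈ 76727.2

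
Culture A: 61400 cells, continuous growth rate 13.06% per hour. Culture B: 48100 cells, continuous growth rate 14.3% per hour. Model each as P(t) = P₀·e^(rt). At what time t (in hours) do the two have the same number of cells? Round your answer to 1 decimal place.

t ≈ 19.7 hours

61400·e^(0.1306t) = 48100·e^(0.143t)
61400/48100 = e^((0.143 − 0.1306)t) → ln(1.27651) = 0.0124·t
t = 0.24413 / 0.0124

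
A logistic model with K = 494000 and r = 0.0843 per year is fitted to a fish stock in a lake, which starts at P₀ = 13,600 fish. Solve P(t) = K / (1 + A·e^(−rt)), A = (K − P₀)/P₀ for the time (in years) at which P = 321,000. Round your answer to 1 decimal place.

t ≈ 49.6 years

A = (494000 − 13600)/13600 = 35.32353
321000 = 494000/(1 + 35.32353·e^(−0.0843t)) → 1 + 35.32353·e^(−0.0843t) = 1.53894
e^(−0.0843t) = 0.015257 → t = ln(65.5425)/0.0843 = 4.1827/0.0843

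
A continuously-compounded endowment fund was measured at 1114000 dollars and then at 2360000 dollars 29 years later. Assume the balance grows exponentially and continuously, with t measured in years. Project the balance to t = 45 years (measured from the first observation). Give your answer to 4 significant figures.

≈ 3,571,000 dollars

r = ln(2360000/1114000) / 29 ≈ 0.025886 per year
P(45) = 1114000 · e^(0.025886·45) = 1114000 · 3.20556 ≈ 3570991.9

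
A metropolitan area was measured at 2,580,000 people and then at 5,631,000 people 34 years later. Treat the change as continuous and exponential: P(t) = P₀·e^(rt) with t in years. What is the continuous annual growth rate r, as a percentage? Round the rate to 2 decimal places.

5631000 = 2580000 · e^(r·34)
e^(34r) = 5631000/2580000 = 2.18256
r = ln(2.18256) / 34 = 0.7805 / 34

r ≈ 2.30% per year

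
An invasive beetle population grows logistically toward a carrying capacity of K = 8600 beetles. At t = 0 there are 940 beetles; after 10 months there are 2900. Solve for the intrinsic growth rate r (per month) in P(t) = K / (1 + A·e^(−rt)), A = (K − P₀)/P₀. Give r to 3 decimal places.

A = (8600 − 940)/940 = 8.14894
2900 = 8600/(1 + 8.14894·e^(−r·10)) → e^(−10r) = (2.96552 − 1)/8.14894 = 0.241199
r = −ln(0.241199)/10 = 1.42213/10

r ≈ 0.142 per month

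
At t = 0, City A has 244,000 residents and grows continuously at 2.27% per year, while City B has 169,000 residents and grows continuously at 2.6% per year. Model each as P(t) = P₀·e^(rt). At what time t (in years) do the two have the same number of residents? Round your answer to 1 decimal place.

244000·e^(0.0227t) = 169000·e^(0.026t)
244000/169000 = e^((0.026 − 0.0227)t) → ln(1.44379) = 0.0033·t
t = 0.36727 / 0.0033

t ≈ 111.3 years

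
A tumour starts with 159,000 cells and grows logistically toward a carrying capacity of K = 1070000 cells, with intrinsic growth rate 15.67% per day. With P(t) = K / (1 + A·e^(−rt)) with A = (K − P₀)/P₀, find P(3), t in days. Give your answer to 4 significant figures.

A = (1070000 − 159000)/159000 = 5.72956
P(3) = 1070000 / (1 + 5.72956·e^(−0.1567·3)) = 1070000 / (1 + 5.72956·0.62494)
= 1070000 / 4.58063 ≈ 233592.33

≈ 233,600 cells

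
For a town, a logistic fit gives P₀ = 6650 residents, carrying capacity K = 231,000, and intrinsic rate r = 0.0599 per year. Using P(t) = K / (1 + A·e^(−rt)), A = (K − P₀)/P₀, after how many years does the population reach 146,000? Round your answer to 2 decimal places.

t ≈ 67.77 years

A = (231000 − 6650)/6650 = 33.73684
146000 = 231000/(1 + 33.73684·e^(−0.0599t)) → 1 + 33.73684·e^(−0.0599t) = 1.58219
e^(−0.0599t) = 0.017257 → t = ln(57.94799)/0.0599 = 4.05955/0.0599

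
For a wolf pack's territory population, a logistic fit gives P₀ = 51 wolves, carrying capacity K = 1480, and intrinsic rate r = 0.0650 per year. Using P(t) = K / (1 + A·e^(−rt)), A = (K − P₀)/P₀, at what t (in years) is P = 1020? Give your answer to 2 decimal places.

t ≈ 63.53 years

A = (1480 − 51)/51 = 28.01961
1020 = 1480/(1 + 28.01961·e^(−0.065t)) → 1 + 28.01961·e^(−0.065t) = 1.45098
e^(−0.065t) = 0.016095 → t = ln(62.13043)/0.065 = 4.12924/0.065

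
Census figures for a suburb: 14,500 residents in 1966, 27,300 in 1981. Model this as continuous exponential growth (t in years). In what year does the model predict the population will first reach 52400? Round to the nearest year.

year 1996

r = ln(27300/14500) / 15 = 0.63274/15 ≈ 0.042183 per year
t = ln(52400/14500) / r = 1.28476/0.042183 ≈ 30.46 years after 1966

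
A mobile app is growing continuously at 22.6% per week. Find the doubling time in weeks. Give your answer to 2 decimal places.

doubling time ≈ 3.07 weeks

doubling time = ln(2) / |r| = 0.69315 / 0.226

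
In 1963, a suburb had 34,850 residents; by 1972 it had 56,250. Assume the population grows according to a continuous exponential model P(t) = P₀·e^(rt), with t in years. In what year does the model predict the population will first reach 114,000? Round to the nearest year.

year 1985

r = ln(56250/34850) / 9 = 0.47875/9 ≈ 0.053195 per year
t = ln(114000/34850) / r = 1.18515/0.053195 ≈ 22.28 years after 1963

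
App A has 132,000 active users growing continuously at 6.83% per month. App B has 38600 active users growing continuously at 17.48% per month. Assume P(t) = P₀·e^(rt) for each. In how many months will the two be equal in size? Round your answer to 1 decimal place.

132000·e^(0.0683t) = 38600·e^(0.1748t)
132000/38600 = e^((0.1748 − 0.0683)t) → ln(3.41969) = 0.1065·t
t = 1.22955 / 0.1065

t ≈ 11.5 months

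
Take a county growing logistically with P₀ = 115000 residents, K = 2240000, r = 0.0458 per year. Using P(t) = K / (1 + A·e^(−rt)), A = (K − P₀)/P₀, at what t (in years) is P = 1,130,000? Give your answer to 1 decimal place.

A = (2240000 − 115000)/115000 = 18.47826
1130000 = 2240000/(1 + 18.47826·e^(−0.0458t)) → 1 + 18.47826·e^(−0.0458t) = 1.9823
e^(−0.0458t) = 0.05316 → t = ln(18.8112)/0.0458 = 2.93445/0.0458

t ≈ 64.1 years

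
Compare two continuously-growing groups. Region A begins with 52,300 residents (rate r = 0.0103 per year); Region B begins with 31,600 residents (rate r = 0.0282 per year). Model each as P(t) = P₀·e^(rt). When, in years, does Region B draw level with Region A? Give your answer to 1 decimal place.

t ≈ 28.1 years

52300·e^(0.0103t) = 31600·e^(0.0282t)
52300/31600 = e^((0.0282 − 0.0103)t) → ln(1.65506) = 0.0179·t
t = 0.50384 / 0.0179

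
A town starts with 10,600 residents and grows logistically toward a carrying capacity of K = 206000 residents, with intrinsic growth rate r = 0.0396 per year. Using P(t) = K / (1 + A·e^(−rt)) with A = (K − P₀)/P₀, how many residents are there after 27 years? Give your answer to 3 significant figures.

A = (206000 − 10600)/10600 = 18.43396
P(27) = 206000 / (1 + 18.43396·e^(−0.0396·27)) = 206000 / (1 + 18.43396·0.343283)
= 206000 / 7.32807 ≈ 28111.1

≈ 28,100 residents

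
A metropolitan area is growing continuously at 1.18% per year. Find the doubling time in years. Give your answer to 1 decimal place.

doubling time = ln(2) / |r| = 0.69315 / 0.0118

doubling time ≈ 58.7 years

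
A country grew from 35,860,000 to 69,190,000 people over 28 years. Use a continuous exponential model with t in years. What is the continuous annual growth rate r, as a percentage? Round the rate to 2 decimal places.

69190000 = 35860000 · e^(r·28)
e^(28r) = 69190000/35860000 = 1.92945
r = ln(1.92945) / 28 = 0.65723 / 28

r ≈ 2.35% per year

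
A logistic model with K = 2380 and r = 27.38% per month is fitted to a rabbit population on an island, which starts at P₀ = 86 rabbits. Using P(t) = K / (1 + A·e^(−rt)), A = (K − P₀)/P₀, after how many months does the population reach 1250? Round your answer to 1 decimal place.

t ≈ 12.4 months

A = (2380 − 86)/86 = 26.67442
1250 = 2380/(1 + 26.67442·e^(−0.2738t)) → 1 + 26.67442·e^(−0.2738t) = 1.904
e^(−0.2738t) = 0.03389 → t = ln(29.5071)/0.2738 = 3.38463/0.2738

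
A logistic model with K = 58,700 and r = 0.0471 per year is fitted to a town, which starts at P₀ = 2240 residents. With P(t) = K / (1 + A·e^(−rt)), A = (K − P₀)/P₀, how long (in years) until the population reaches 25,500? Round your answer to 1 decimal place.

t ≈ 62.9 years

A = (58700 − 2240)/2240 = 25.20536
25500 = 58700/(1 + 25.20536·e^(−0.0471t)) → 1 + 25.20536·e^(−0.0471t) = 2.30196
e^(−0.0471t) = 0.051654 → t = ln(19.35954)/0.0471 = 2.96319/0.0471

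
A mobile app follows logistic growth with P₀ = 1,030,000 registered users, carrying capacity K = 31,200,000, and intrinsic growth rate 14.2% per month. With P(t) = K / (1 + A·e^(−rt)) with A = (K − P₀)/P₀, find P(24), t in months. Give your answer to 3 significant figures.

A = (31200000 − 1030000)/1030000 = 29.29126
P(24) = 31200000 / (1 + 29.29126·e^(−0.142·24)) = 31200000 / (1 + 29.29126·0.033107)
= 31200000 / 1.96976 ≈ 15839525.02

≈ 15,800,000 registered users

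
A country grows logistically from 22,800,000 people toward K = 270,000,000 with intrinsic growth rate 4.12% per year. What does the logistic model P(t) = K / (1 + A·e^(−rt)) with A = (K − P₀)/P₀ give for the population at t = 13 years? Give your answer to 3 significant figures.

≈ 36,800,000 people

A = (270000000 − 22800000)/22800000 = 10.84211
P(13) = 270000000 / (1 + 10.84211·e^(−0.0412·13)) = 270000000 / (1 + 10.84211·0.585318)
= 270000000 / 7.34608 ≈ 36754299.66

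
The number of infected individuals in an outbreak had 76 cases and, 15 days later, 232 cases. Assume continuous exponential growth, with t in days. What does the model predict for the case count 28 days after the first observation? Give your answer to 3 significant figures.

≈ 610 cases

r = ln(232/76) / 15 ≈ 0.0744 per day
P(28) = 76 · e^(0.0744·28) = 76 · 8.03018 ≈ 610.29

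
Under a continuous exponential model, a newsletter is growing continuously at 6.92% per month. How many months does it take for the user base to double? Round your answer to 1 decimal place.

doubling time ≈ 10.0 months

doubling time = ln(2) / |r| = 0.69315 / 0.0692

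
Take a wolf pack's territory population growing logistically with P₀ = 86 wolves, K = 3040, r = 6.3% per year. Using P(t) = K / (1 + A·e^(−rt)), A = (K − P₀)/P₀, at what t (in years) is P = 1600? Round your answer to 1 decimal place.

A = (3040 − 86)/86 = 34.34884
1600 = 3040/(1 + 34.34884·e^(−0.063t)) → 1 + 34.34884·e^(−0.063t) = 1.9
e^(−0.063t) = 0.026202 → t = ln(38.16537)/0.063 = 3.64193/0.063

t ≈ 57.8 years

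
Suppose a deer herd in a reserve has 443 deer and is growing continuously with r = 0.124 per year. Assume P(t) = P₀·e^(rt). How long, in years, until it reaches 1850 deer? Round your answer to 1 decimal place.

t ≈ 11.5 years

1850 = 443 · e^(0.124·t)
t = ln(1850/443) / 0.124 = ln(4.17607) / 0.124 = 1.42937 / 0.124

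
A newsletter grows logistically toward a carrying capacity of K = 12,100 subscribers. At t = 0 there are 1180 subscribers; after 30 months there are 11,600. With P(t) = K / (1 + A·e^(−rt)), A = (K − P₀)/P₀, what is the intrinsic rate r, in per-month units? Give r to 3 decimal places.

A = (12100 − 1180)/1180 = 9.25424
11600 = 12100/(1 + 9.25424·e^(−r·30)) → e^(−30r) = (1.0431 − 1)/9.25424 = 0.004658
r = −ln(0.004658)/30 = 5.36923/30

r ≈ 0.179 per month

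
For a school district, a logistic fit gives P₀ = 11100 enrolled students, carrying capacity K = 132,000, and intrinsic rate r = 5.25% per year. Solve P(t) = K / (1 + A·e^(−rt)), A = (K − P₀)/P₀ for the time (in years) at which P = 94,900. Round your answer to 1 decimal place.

A = (132000 − 11100)/11100 = 10.89189
94900 = 132000/(1 + 10.89189·e^(−0.0525t)) → 1 + 10.89189·e^(−0.0525t) = 1.39094
e^(−0.0525t) = 0.035893 → t = ln(27.86093)/0.0525 = 3.32723/0.0525

t ≈ 63.4 years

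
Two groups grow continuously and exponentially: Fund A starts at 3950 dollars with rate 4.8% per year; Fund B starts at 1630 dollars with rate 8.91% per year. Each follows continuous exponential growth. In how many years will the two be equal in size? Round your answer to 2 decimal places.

3950·e^(0.048t) = 1630·e^(0.0891t)
3950/1630 = e^((0.0891 − 0.048)t) → ln(2.42331) = 0.0411·t
t = 0.88514 / 0.0411

t ≈ 21.54 years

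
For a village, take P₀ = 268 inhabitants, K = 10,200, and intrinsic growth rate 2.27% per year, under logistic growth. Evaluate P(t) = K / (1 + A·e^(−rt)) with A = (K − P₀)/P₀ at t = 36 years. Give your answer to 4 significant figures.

≈ 587.3 inhabitants

A = (10200 − 268)/268 = 37.0597
P(36) = 10200 / (1 + 37.0597·e^(−0.0227·36)) = 10200 / (1 + 37.0597·0.441667)
= 10200 / 17.36803 ≈ 587.29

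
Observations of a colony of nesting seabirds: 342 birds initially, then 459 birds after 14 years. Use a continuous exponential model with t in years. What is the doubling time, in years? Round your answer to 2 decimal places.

r = ln(459/342) / 14 = ln(1.34211) / 14 ≈ 0.021017 per year
doubling time = ln 2 / |r| = 0.69315 / 0.021017

doubling time ≈ 32.98 years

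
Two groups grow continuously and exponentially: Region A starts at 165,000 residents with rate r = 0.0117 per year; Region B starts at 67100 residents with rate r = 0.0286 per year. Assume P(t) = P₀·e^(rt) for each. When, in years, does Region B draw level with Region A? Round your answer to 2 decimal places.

t ≈ 53.24 years

165000·e^(0.0117t) = 67100·e^(0.0286t)
165000/67100 = e^((0.0286 − 0.0117)t) → ln(2.45902) = 0.0169·t
t = 0.89976 / 0.0169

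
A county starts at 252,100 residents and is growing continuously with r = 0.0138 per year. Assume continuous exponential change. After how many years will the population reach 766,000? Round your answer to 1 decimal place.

t ≈ 80.5 years

766000 = 252100 · e^(0.0138·t)
t = ln(766000/252100) / 0.0138 = ln(3.03848) / 0.0138 = 1.11136 / 0.0138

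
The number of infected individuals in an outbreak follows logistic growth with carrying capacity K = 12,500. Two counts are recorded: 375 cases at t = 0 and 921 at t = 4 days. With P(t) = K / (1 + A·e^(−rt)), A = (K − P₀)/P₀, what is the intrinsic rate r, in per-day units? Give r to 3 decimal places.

r ≈ 0.236 per day

A = (12500 − 375)/375 = 32.33333
921 = 12500/(1 + 32.33333·e^(−r·4)) → e^(−4r) = (13.5722 − 1)/32.33333 = 0.388831
r = −ln(0.388831)/4 = 0.94461/4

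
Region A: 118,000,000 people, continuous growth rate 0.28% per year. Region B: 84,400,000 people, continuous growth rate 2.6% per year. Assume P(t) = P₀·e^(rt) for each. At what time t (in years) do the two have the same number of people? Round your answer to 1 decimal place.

118000000·e^(0.0028t) = 84400000·e^(0.026t)
118000000/84400000 = e^((0.026 − 0.0028)t) → ln(1.3981) = 0.0232·t
t = 0.33512 / 0.0232

t ≈ 14.4 years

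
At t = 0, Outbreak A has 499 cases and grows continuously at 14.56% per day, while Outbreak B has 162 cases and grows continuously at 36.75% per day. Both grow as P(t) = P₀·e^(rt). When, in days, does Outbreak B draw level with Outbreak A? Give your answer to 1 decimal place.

t ≈ 5.1 days

499·e^(0.1456t) = 162·e^(0.3675t)
499/162 = e^((0.3675 − 0.1456)t) → ln(3.08025) = 0.2219·t
t = 1.12501 / 0.2219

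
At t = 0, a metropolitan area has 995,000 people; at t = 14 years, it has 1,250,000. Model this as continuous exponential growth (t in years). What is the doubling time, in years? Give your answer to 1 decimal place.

r = ln(1250000/995000) / 14 = ln(1.25628) / 14 ≈ 0.016297 per year
doubling time = ln 2 / |r| = 0.69315 / 0.016297

doubling time ≈ 42.5 years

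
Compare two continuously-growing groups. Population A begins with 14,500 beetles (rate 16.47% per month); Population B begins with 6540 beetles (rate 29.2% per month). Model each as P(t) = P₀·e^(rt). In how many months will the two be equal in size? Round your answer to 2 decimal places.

t ≈ 6.25 months

14500·e^(0.1647t) = 6540·e^(0.292t)
14500/6540 = e^((0.292 − 0.1647)t) → ln(2.21713) = 0.1273·t
t = 0.79621 / 0.1273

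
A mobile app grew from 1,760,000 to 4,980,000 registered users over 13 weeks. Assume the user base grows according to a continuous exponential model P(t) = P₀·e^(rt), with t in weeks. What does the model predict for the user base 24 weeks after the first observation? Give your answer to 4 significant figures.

r = ln(4980000/1760000) / 13 ≈ 0.080009 per week
P(24) = 1760000 · e^(0.080009·24) = 1760000 · 6.82242 ≈ 12007459.89

≈ 12,010,000 registered users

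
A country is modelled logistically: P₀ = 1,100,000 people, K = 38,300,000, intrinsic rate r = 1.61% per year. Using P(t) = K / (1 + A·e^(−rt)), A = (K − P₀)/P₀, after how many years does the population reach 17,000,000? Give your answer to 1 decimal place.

t ≈ 204.7 years

A = (38300000 − 1100000)/1100000 = 33.81818
17000000 = 38300000/(1 + 33.81818·e^(−0.0161t)) → 1 + 33.81818·e^(−0.0161t) = 2.25294
e^(−0.0161t) = 0.037049 → t = ln(26.99104)/0.0161 = 3.2955/0.0161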